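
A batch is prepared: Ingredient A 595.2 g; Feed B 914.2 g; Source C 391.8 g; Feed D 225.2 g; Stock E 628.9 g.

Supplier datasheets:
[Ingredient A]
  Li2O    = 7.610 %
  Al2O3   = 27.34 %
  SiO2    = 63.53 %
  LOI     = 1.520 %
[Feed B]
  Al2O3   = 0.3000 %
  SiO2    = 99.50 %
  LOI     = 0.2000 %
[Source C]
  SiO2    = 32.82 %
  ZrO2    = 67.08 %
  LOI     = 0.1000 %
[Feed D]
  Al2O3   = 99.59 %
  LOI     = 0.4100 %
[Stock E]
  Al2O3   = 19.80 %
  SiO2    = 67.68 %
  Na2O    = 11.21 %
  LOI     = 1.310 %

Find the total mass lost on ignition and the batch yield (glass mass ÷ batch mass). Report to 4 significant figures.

Each numeric step maintains exact precision at each step. Intermediates appear, rounded to four significant digits, between the steps; a single rounding completes each reported value; all derived quantities are re-derived from the batch weights per 2735 g of glass at full precision (net glass mass, ignition loss, yield, five oxide percentages, the totals), as quoted within either problem or answer.
Loss on ignition, line by line:
  Ingredient A: 595.2 × 0.01520 = 9.047 g
  Feed B: 914.2 × 0.002000 = 1.828 g
  Source C: 391.8 × 0.001000 = 0.3918 g
  Feed D: 225.2 × 0.004100 = 0.9233 g
  Stock E: 628.9 × 0.01310 = 8.239 g
Total LOI = 20.43 g
Glass = batch − LOI = 2755 − 20.43 = 2735 g

LOI loss = 20.43 g; glass = 2735 g; yield = 99.26%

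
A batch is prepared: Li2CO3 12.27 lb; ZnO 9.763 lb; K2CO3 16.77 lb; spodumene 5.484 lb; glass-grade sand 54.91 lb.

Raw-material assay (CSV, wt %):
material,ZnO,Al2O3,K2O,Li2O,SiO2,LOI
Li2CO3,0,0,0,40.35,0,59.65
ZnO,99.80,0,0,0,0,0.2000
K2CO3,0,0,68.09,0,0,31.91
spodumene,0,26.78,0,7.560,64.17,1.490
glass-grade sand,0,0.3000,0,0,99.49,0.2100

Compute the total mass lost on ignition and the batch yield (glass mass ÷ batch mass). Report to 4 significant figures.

The working math maintains full float precision in all steps — values along the way are printed, with 4-significant-digit rounding, in the working. Each reported value carries a single rounding — derived quantities are rebuilt starting from the weights on 86.31 lb of glass in full float precision (totals, yield, net glass mass, LOI, the five compositions), as written in the question or the answer.
LOI of each material in turn:
  Li2CO3: 12.27 × 0.5965 = 7.319 lb
  ZnO: 9.763 × 0.002000 = 0.01953 lb
  K2CO3: 16.77 × 0.3191 = 5.351 lb
  spodumene: 5.484 × 0.01490 = 0.08171 lb
  glass-grade sand: 54.91 × 0.002100 = 0.1153 lb
Total LOI = 12.89 lb
Glass = batch − LOI = 99.20 − 12.89 = 86.31 lb

LOI loss = 12.89 lb; glass = 86.31 lb; yield = 87.01%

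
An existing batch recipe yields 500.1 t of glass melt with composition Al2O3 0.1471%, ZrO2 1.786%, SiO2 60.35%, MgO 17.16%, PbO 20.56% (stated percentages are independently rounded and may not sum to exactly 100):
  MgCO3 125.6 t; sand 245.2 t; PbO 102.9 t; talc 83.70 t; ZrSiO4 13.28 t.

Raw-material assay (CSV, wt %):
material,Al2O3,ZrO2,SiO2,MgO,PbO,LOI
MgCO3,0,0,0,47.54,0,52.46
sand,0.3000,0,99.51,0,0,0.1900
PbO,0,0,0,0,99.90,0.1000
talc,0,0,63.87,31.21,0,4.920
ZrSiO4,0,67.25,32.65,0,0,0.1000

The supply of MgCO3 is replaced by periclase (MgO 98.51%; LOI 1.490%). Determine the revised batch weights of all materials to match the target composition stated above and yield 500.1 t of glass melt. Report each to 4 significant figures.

Rounding to four significant figures extends to each in-between result as printed; all internal work carries full float precision in all steps. Every reported value is rounded a single time. The derived quantities, which include the yield, LOI, totals, five oxide percentages, glass mass, are recomputed at full precision, exactly as shown in question or answer, starting from the weights for 500.1 t of glass.
Target oxide masses per 500.1 t glass melt:
  Al2O3: 0.1471% × 500.1 = 0.7356 t
  ZrO2: 1.786% × 500.1 = 8.932 t
  SiO2: 60.35% × 500.1 = 301.8 t
  MgO: 17.16% × 500.1 = 85.82 t
  PbO: 20.56% × 500.1 = 102.8 t
Checking each oxide sum per the reported batch figures, relative to the basis at hand (summed amounts equal target values up to rounding of the answer):
  Al2O3: 245.2·0.003000 = 0.7356 t (target 0.7356 t)
  ZrO2: 13.28·0.6725 = 8.931 t (target 8.932 t)
  SiO2: 245.2·0.9951 + 83.70·0.6387 + 13.28·0.3265 = 301.8 t (target 301.8 t)
  MgO: 60.60·0.9851 + 83.70·0.3121 = 85.82 t (target 85.82 t)
  PbO: 102.9·0.9990 = 102.8 t (target 102.8 t)
Consistency of the glass mass: net batch after ignition = 500.1 t (the Σ of target masses is 500.1 t; basis as stated: 500.1 t — gaps are rounding artifacts).
Whole-batch sum: Σ batch = 505.7 t; the LOI term Σ batch·LOI equals 5.603 t; as yield: glass ÷ batch → 98.89%.

Revised batch per 500.1 t glass melt:
  periclase: 60.60 t
  sand: 245.2 t
  PbO: 102.9 t
  talc: 83.70 t
  ZrSiO4: 13.28 t
Total batch = 505.7 t; LOI loss = 5.603 t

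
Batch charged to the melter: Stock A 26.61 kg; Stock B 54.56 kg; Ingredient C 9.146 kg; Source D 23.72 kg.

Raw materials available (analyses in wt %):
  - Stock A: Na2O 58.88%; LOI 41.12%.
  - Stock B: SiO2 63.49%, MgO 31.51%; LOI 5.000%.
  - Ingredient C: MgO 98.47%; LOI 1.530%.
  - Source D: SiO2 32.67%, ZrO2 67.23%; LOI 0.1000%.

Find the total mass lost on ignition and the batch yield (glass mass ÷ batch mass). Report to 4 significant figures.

LOI loss = 13.83 kg; glass = 100.2 kg; yield = 87.87%

The whole derivation runs at exact precision at all times; the intermediate values are shown rounded to four significant digits on the page. Each reported result carries a single rounding; all derived quantities are computed starting from the weights on 100.2 kg of glass in full precision (four oxide percentages, yield, totals, glass mass, LOI) exactly as shown in the problem or the answer.
Ignition loss by material:
  Stock A: 26.61 × 0.4112 = 10.94 kg
  Stock B: 54.56 × 0.05000 = 2.728 kg
  Ingredient C: 9.146 × 0.01530 = 0.1399 kg
  Source D: 23.72 × 0.001000 = 0.02372 kg
Total LOI = 13.83 kg
Glass = batch − LOI = 114.0 − 13.83 = 100.2 kg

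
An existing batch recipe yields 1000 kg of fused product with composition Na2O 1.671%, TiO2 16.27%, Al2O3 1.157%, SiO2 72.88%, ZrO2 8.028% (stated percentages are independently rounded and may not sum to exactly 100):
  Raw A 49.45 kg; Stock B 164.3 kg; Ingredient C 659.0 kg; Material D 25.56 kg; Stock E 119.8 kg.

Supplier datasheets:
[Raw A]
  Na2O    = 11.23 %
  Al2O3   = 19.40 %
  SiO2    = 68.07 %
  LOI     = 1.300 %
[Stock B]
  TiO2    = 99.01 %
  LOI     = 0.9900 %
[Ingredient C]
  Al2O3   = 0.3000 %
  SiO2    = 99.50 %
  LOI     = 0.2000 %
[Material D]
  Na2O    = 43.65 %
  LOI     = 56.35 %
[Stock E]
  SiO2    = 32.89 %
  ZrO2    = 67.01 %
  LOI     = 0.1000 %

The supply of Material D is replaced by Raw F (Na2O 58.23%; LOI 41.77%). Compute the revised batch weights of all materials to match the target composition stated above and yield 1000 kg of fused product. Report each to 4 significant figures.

Revised batch per 1000 kg fused product:
  Raw A: 49.45 kg
  Stock B: 164.3 kg
  Ingredient C: 659.0 kg
  Raw F: 19.16 kg
  Stock E: 119.8 kg
Total batch = 1012 kg; LOI loss = 11.71 kg

All arithmetic holds full float precision at every stage — mid-chain values are shown rounded off to 4 significant digits within the worked lines; every reported result takes a single rounding. The derived quantities (net glass mass, five oxide percentages, totals, yield, LOI) are computed at exact precision from the weighed amounts for 1000 kg of glass exactly as shown in the problem or the answer.
Target masses of each oxide per 1000 kg fused product:
  Na2O: 1.671% × 1000 = 16.71 kg
  TiO2: 16.27% × 1000 = 162.7 kg
  Al2O3: 1.157% × 1000 = 11.57 kg
  SiO2: 72.88% × 1000 = 728.8 kg
  ZrO2: 8.028% × 1000 = 80.28 kg
A balance pass over the oxides, with the batch weights as given, relative to the basis at hand (oxide sums agree with the targets exact up to rounding of places):
  Na2O: 49.45·0.1123 + 19.16·0.5823 = 16.71 kg (target 16.71 kg)
  TiO2: 164.3·0.9901 = 162.7 kg (target 162.7 kg)
  Al2O3: 49.45·0.1940 + 659.0·0.003000 = 11.57 kg (target 11.57 kg)
  SiO2: 49.45·0.6807 + 659.0·0.9950 + 119.8·0.3289 = 728.8 kg (target 728.8 kg)
  ZrO2: 119.8·0.6701 = 80.28 kg (target 80.28 kg)
Glass-mass sanity pass: whole batch net of LOI = 1000 kg (the targets, summed, come to 1000 kg; against the stated basis, 1000 kg — any gap is answer rounding).
Summing the batch: Σ batch = 1012 kg; LOI loss = Σ batch·LOI = 11.71 kg; yield, glass over the total, = 98.84%.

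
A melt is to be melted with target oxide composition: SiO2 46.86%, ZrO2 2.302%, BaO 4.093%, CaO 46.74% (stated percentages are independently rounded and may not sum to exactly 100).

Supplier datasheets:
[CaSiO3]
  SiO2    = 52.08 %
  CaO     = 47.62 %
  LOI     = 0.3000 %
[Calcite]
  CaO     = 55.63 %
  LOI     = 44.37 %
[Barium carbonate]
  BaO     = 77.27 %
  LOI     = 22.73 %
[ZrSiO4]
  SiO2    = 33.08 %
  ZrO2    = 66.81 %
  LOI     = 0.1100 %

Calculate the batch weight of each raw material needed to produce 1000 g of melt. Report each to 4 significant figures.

Batch per 1000 g melt:
  CaSiO3: 877.9 g
  Calcite: 88.71 g
  Barium carbonate: 52.97 g
  ZrSiO4: 34.46 g
Total batch = 1054 g; LOI loss = 54.07 g; yield = 94.87%

Mid-chain values are printed with 4-significant-figure rounding as written; the whole derivation runs at exact precision in every operation. Every reported result includes exactly one rounding; derived quantities (glass mass, the totals, yield, the four compositions, ignition loss) are re-derived from the batch weights for 1000 g of glass in full float precision, as they appear in either problem or answer.
The oxide mass targets at 1000 g melt:
  SiO2: 46.86% × 1000 = 468.6 g
  ZrO2: 2.302% × 1000 = 23.02 g
  BaO: 4.093% × 1000 = 40.93 g
  CaO: 46.74% × 1000 = 467.4 g
Verifying the oxide balance using the reported weights, per the basis as stated (oxide sums agree with the targets inside rounding margins):
  SiO2: 877.9·0.5208 + 34.46·0.3308 = 468.6 g (target 468.6 g)
  ZrO2: 34.46·0.6681 = 23.02 g (target 23.02 g)
  BaO: 52.97·0.7727 = 40.93 g (target 40.93 g)
  CaO: 877.9·0.4762 + 88.71·0.5563 = 467.4 g (target 467.4 g)
Glass-mass bookkeeping: the batch minus its LOI: 1000 g (summing oxide targets gives 1000 g; against the stated basis, 1000 g — a pure rounding effect).
Batch total: Σ batch = 1054 g; ignition loss, Σ(batch × LOI) = 54.07 g; as yield: glass ÷ batch → 94.87%.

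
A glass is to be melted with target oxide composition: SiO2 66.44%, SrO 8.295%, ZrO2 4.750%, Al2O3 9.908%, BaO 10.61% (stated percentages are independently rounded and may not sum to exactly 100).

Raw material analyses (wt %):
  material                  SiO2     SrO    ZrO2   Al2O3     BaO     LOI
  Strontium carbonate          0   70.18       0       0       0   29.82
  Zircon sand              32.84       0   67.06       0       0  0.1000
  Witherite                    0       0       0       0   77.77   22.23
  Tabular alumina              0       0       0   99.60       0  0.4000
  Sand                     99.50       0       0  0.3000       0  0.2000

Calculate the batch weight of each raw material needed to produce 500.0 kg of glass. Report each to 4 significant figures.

In-progress results are printed rounded to 4 significant digits alongside each step; every computation carries exact precision all the way through. Exactly one rounding goes into every reported result — all derived quantities are computed in exact precision (the totals, the five compositions, net glass mass, yield, ignition loss) from the batch weights per 500.0 kg of glass, as quoted within the problem or answer text.
Oxide mass targets, per 500.0 kg glass:
  SiO2: 66.44% × 500.0 = 332.2 kg
  SrO: 8.295% × 500.0 = 41.48 kg
  ZrO2: 4.750% × 500.0 = 23.75 kg
  Al2O3: 9.908% × 500.0 = 49.54 kg
  BaO: 10.61% × 500.0 = 53.05 kg
Sums-versus-targets review per the reported batch figures, per the basis as stated (target by target, the sums agree inside rounding margins):
  SiO2: 35.42·0.3284 + 322.2·0.9950 = 332.2 kg (target 332.2 kg)
  SrO: 59.10·0.7018 = 41.48 kg (target 41.48 kg)
  ZrO2: 35.42·0.6706 = 23.75 kg (target 23.75 kg)
  Al2O3: 48.77·0.9960 + 322.2·0.003000 = 49.54 kg (target 49.54 kg)
  BaO: 68.21·0.7777 = 53.05 kg (target 53.05 kg)
Glass-mass closure: total charge less LOI = 500.0 kg (the Σ of target masses is 500.0 kg; stated basis 500.0 kg — differing by rounding only).
Batch grand total — Σ batch = 533.7 kg; loss to ignition Σ batch·LOI = 33.66 kg; yield: glass divided by total = 93.69%.

Batch per 500.0 kg glass:
  Strontium carbonate: 59.10 kg
  Zircon sand: 35.42 kg
  Witherite: 68.21 kg
  Tabular alumina: 48.77 kg
  Sand: 322.2 kg
Total batch = 533.7 kg; LOI loss = 33.66 kg; yield = 93.69%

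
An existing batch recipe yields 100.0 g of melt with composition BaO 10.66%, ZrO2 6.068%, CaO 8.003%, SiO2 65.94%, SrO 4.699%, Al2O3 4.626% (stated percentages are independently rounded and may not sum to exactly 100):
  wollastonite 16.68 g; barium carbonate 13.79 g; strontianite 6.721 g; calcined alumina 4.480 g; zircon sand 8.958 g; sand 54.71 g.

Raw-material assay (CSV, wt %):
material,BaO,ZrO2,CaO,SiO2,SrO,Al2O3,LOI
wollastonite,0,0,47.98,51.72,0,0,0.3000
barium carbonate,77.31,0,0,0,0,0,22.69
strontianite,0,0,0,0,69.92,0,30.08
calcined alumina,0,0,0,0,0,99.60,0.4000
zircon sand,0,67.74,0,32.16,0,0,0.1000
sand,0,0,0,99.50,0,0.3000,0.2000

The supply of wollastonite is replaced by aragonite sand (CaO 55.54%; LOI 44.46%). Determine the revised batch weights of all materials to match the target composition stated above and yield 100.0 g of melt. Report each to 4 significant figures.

Revised batch per 100.0 g melt:
  aragonite sand: 14.41 g
  barium carbonate: 13.79 g
  strontianite: 6.721 g
  calcined alumina: 4.454 g
  zircon sand: 8.958 g
  sand: 63.38 g
Total batch = 111.7 g; LOI loss = 11.71 g

Working values are shown, rounded to 4 significant figures, within the worked lines; the whole derivation runs at full precision at all times — each reported result is rounded once only — all derived quantities (totals, six oxide percentages, ignition loss, glass mass, the yield) are carried at exact precision starting from the weights at 100.0 g of glass, as quoted within question or answer.
Target masses of each oxide per 100.0 g melt:
  BaO: 10.66% × 100.0 = 10.66 g
  ZrO2: 6.068% × 100.0 = 6.068 g
  CaO: 8.003% × 100.0 = 8.003 g
  SiO2: 65.94% × 100.0 = 65.94 g
  SrO: 4.699% × 100.0 = 4.699 g
  Al2O3: 4.626% × 100.0 = 4.626 g
Oxide-by-oxide audit from the weights as reported, against the basis in use (summed amounts equal target values inside rounding margins):
  BaO: 13.79·0.7731 = 10.66 g (target 10.66 g)
  ZrO2: 8.958·0.6774 = 6.068 g (target 6.068 g)
  CaO: 14.41·0.5554 = 8.003 g (target 8.003 g)
  SiO2: 8.958·0.3216 + 63.38·0.9950 = 65.94 g (target 65.94 g)
  SrO: 6.721·0.6992 = 4.699 g (target 4.699 g)
  Al2O3: 4.454·0.9960 + 63.38·0.003000 = 4.626 g (target 4.626 g)
Auditing the glass mass value: Σ batch − LOI loss = 100.0 g (per-oxide target masses sum to 100.0 g; with the basis standing at 100.0 g — rounding explains the deltas).
Adding the batch up: Σ batch = 111.7 g; LOI loss = Σ batch·LOI = 11.71 g; yield, glass over the total, = 89.52%.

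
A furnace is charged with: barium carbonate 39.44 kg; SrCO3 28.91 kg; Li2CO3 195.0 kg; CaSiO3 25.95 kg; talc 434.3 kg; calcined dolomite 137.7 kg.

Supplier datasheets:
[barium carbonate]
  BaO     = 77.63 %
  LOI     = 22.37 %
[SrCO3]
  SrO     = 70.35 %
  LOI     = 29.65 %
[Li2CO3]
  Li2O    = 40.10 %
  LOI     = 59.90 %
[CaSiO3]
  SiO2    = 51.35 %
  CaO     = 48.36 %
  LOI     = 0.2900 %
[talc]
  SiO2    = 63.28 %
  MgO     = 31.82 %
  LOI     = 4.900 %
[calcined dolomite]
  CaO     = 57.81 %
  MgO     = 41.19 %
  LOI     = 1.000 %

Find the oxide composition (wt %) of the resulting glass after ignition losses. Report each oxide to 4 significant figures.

In-progress results are printed rounded off to 4 significant figures as written. Every computation keeps full float precision through the solve — every reported figure is rounded only once — derived quantities are computed at exact precision (the yield, six oxide percentages, net glass mass, LOI, the totals) starting from the weights for 704.4 kg of glass, exactly as printed in the problem or answer text.
Oxide-by-oxide delivered mass:
  Li2O: 195.0·0.4010 = 78.20 kg
  SiO2: 25.95·0.5135 + 434.3·0.6328 = 288.2 kg
  BaO: 39.44·0.7763 = 30.62 kg
  CaO: 25.95·0.4836 + 137.7·0.5781 = 92.15 kg
  MgO: 434.3·0.3182 + 137.7·0.4119 = 194.9 kg
  SrO: 28.91·0.7035 = 20.34 kg
LOI: 39.44·0.2237 + 28.91·0.2965 + 195.0·0.5990 + 25.95·0.002900 + 434.3·0.04900 + 137.7·0.01000 = 156.9 kg
The glass mass, total less LOI, = 861.3 − 156.9 = 704.4 kg (= Σ oxide masses)
each wt % is 100 × oxide ÷ glass

Glass mass = 704.4 kg (batch 861.3 − LOI 156.9).
Composition: Li2O 11.10%, SiO2 40.91%, BaO 4.347%, CaO 13.08%, MgO 27.67%, SrO 2.887%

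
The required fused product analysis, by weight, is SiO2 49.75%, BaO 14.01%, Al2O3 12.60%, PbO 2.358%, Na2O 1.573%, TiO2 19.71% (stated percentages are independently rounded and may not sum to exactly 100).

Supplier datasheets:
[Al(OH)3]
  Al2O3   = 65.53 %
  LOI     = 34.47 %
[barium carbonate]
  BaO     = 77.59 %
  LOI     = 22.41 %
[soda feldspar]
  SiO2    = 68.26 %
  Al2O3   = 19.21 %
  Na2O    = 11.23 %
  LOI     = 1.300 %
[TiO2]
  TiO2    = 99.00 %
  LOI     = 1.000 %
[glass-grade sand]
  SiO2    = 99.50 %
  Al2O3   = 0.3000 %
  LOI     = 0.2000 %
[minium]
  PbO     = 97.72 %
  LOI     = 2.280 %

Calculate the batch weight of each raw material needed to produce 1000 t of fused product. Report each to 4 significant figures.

Batch per 1000 t fused product:
  Al(OH)3: 149.4 t
  barium carbonate: 180.6 t
  soda feldspar: 140.1 t
  TiO2: 199.1 t
  glass-grade sand: 403.9 t
  minium: 24.13 t
Total batch = 1097 t; LOI loss = 97.14 t; yield = 91.15%

Working values are displayed rounded to 4 significant figures in the printout — each numeric step carries full precision through every step. A single rounding finalizes each reported result. The derived quantities, including yield, net glass mass, totals, LOI, six oxide percentages, are rebuilt using the weight values per 1000 t of glass at full precision as set out in either problem or answer.
Oxide mass targets, per 1000 t fused product:
  SiO2: 49.75% × 1000 = 497.5 t
  BaO: 14.01% × 1000 = 140.1 t
  Al2O3: 12.60% × 1000 = 126.0 t
  PbO: 2.358% × 1000 = 23.58 t
  Na2O: 1.573% × 1000 = 15.73 t
  TiO2: 19.71% × 1000 = 197.1 t
A balance pass over the oxides, applying the batch weights above, versus the basis set out (target by target, the sums agree modulo rounding of the values):
  SiO2: 140.1·0.6826 + 403.9·0.9950 = 497.5 t (target 497.5 t)
  BaO: 180.6·0.7759 = 140.1 t (target 140.1 t)
  Al2O3: 149.4·0.6553 + 140.1·0.1921 + 403.9·0.003000 = 126.0 t (target 126.0 t)
  PbO: 24.13·0.9772 = 23.58 t (target 23.58 t)
  Na2O: 140.1·0.1123 = 15.73 t (target 15.73 t)
  TiO2: 199.1·0.9900 = 197.1 t (target 197.1 t)
Mass balance on the glass: total charge less LOI = 1000 t (the targets, summed, come to 1000 t; versus the stated basis of 1000 t — a pure rounding effect).
Batch total: Σ batch = 1097 t; Σ batch·LOI gives LOI loss = 97.14 t; as yield: glass ÷ batch → 91.15%.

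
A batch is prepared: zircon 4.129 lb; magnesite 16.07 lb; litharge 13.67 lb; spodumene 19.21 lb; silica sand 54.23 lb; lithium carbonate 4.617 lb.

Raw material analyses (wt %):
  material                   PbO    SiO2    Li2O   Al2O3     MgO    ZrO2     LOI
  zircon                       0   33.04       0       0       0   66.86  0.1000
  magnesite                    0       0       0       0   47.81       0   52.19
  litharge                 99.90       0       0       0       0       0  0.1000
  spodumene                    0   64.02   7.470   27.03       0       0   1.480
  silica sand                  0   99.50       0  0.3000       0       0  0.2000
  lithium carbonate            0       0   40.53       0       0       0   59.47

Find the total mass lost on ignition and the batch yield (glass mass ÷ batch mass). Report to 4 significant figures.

LOI loss = 11.54 lb; glass = 100.4 lb; yield = 89.69%

All arithmetic maintains full precision throughout; mid-chain values appear with 4-significant-digit rounding within the worked lines. A single rounding yields each reported value — all derived quantities, which include glass mass, the yield, six oxide percentages, ignition loss, totals, are re-derived at full precision, as given in problem or answer, from the batch weights for 100.4 lb of glass.
Ignition loss by material:
  zircon: 4.129 × 0.001000 = 0.004129 lb
  magnesite: 16.07 × 0.5219 = 8.387 lb
  litharge: 13.67 × 0.001000 = 0.01367 lb
  spodumene: 19.21 × 0.01480 = 0.2843 lb
  silica sand: 54.23 × 0.002000 = 0.1085 lb
  lithium carbonate: 4.617 × 0.5947 = 2.746 lb
Total LOI = 11.54 lb
Glass = batch − LOI = 111.9 − 11.54 = 100.4 lb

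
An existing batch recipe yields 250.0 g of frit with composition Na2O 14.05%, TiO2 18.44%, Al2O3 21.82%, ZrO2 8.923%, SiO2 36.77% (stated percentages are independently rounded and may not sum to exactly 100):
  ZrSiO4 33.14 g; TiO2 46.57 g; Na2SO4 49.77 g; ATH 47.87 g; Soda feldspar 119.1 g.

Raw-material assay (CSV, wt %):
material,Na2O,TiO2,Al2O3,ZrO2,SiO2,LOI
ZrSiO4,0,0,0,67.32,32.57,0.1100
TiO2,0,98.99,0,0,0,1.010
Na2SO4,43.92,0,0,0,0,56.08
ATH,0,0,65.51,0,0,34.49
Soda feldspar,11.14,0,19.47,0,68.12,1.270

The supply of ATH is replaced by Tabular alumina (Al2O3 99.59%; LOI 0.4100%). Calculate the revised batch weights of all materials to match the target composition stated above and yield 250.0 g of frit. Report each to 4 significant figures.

Revised batch per 250.0 g frit:
  ZrSiO4: 33.14 g
  TiO2: 46.57 g
  Na2SO4: 49.77 g
  Tabular alumina: 31.49 g
  Soda feldspar: 119.1 g
Total batch = 280.1 g; LOI loss = 30.06 g

In-progress results are shown, rounded to four significant figures, alongside each step; the whole derivation keeps full precision end to end. Every reported value receives exactly one rounding; the derived quantities, including the five compositions, yield, net glass mass, the totals, LOI, are rebuilt from the weighed amounts for 250.0 g of glass at exact precision, as they appear in either problem or answer.
Oxide-by-oxide targets in 250.0 g frit:
  Na2O: 14.05% × 250.0 = 35.12 g
  TiO2: 18.44% × 250.0 = 46.10 g
  Al2O3: 21.82% × 250.0 = 54.55 g
  ZrO2: 8.923% × 250.0 = 22.31 g
  SiO2: 36.77% × 250.0 = 91.92 g
Oxide-by-oxide audit using the reported weights, versus the basis set out (each sum matches its target mass exact up to rounding of places):
  Na2O: 49.77·0.4392 + 119.1·0.1114 = 35.13 g (target 35.12 g)
  TiO2: 46.57·0.9899 = 46.10 g (target 46.10 g)
  Al2O3: 31.49·0.9959 + 119.1·0.1947 = 54.55 g (target 54.55 g)
  ZrO2: 33.14·0.6732 = 22.31 g (target 22.31 g)
  SiO2: 33.14·0.3257 + 119.1·0.6812 = 91.92 g (target 91.92 g)
Glass-mass closure: total charge less LOI = 250.0 g (the Σ of target masses is 250.0 g; stated basis 250.0 g — deltas are rounding alone).
Whole-batch sum: Σ batch = 280.1 g; loss to ignition Σ batch·LOI = 30.06 g; yield, glass over the total, = 89.27%.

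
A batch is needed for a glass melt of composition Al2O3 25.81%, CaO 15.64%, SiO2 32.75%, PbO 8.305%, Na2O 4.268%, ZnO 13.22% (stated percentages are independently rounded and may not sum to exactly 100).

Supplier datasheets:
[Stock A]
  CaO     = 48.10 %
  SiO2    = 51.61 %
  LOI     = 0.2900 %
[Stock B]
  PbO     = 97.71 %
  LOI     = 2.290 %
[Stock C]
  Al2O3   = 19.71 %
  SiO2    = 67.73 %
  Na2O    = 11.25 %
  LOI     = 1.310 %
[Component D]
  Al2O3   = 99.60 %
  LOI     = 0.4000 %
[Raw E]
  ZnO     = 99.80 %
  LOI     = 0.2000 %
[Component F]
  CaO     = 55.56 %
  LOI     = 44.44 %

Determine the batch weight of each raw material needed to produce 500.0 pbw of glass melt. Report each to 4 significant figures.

In-progress results are displayed (rounded to four significant figures) in the printout. Each numeric step keeps full float precision through the solve. Each reported result undergoes a single rounding. Derived quantities are recomputed in exact precision (totals, ignition loss, glass mass, six oxide percentages, the yield) starting from the weights for 500.0 pbw of glass, as set out in the question or the answer.
Target masses of each oxide per 500.0 pbw glass melt:
  Al2O3: 25.81% × 500.0 = 129.0 pbw
  CaO: 15.64% × 500.0 = 78.20 pbw
  SiO2: 32.75% × 500.0 = 163.8 pbw
  PbO: 8.305% × 500.0 = 41.52 pbw
  Na2O: 4.268% × 500.0 = 21.34 pbw
  ZnO: 13.22% × 500.0 = 66.10 pbw
Sums-versus-targets review using the reported weights, for the quoted basis mass (sum by sum, the targets are met modulo rounding of the values):
  Al2O3: 189.7·0.1971 + 92.03·0.9960 = 129.1 pbw (target 129.0 pbw)
  CaO: 68.35·0.4810 + 81.58·0.5556 = 78.20 pbw (target 78.20 pbw)
  SiO2: 68.35·0.5161 + 189.7·0.6773 = 163.8 pbw (target 163.8 pbw)
  PbO: 42.50·0.9771 = 41.53 pbw (target 41.52 pbw)
  Na2O: 189.7·0.1125 = 21.34 pbw (target 21.34 pbw)
  ZnO: 66.23·0.9980 = 66.10 pbw (target 66.10 pbw)
Glass-mass closure: batch Σ − ignition loss = 500.0 pbw (per-oxide target masses sum to 500.0 pbw; versus the stated basis of 500.0 pbw — rounding explains the deltas).
Summing the batch: Σ batch = 540.4 pbw; LOI removed, Σ of batch·LOI: 40.41 pbw; glass ÷ batch gives a yield of 92.52%.

Batch per 500.0 pbw glass melt:
  Stock A: 68.35 pbw
  Stock B: 42.50 pbw
  Stock C: 189.7 pbw
  Component D: 92.03 pbw
  Raw E: 66.23 pbw
  Component F: 81.58 pbw
Total batch = 540.4 pbw; LOI loss = 40.41 pbw; yield = 92.52%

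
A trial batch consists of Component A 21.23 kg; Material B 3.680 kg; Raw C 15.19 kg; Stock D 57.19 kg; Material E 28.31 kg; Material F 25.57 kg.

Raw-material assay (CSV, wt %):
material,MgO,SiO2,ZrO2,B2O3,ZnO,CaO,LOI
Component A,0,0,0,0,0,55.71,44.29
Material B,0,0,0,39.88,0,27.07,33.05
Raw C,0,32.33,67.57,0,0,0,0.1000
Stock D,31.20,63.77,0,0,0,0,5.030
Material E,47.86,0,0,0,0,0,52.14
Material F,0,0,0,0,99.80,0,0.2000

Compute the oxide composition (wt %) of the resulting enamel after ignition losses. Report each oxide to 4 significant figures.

Glass mass = 122.8 kg (batch 151.2 − LOI 28.32).
Composition: MgO 25.55%, SiO2 33.68%, ZrO2 8.355%, B2O3 1.195%, ZnO 20.77%, CaO 10.44%

Intermediates are displayed (rounded to four significant digits) within the worked lines; all arithmetic keeps exact precision all the way through — each reported result undergoes a single rounding; all derived quantities are re-derived at full precision (the six compositions, glass mass, yield, ignition loss, the totals) from the batch weights on 122.8 kg of glass precisely as stated by either problem or answer.
Oxide masses out of the charge:
  MgO: 57.19·0.3120 + 28.31·0.4786 = 31.39 kg
  SiO2: 15.19·0.3233 + 57.19·0.6377 = 41.38 kg
  ZrO2: 15.19·0.6757 = 10.26 kg
  B2O3: 3.680·0.3988 = 1.468 kg
  ZnO: 25.57·0.9980 = 25.52 kg
  CaO: 21.23·0.5571 + 3.680·0.2707 = 12.82 kg
LOI: 21.23·0.4429 + 3.680·0.3305 + 15.19·0.001000 + 57.19·0.05030 + 28.31·0.5214 + 25.57·0.002000 = 28.32 kg
The glass mass, total less LOI, = 151.2 − 28.32 = 122.8 kg (matching Σ of the oxides)
percent by weight: oxide/glass ×100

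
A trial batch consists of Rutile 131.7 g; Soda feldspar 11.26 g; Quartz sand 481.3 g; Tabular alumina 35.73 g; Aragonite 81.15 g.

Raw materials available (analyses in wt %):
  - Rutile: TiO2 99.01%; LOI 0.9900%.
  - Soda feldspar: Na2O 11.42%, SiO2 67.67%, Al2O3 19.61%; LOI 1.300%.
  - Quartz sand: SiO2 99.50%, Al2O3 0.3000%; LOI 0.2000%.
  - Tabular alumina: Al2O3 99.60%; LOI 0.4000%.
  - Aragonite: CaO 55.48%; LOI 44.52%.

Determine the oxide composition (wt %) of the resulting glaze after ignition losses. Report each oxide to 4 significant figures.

Intermediates are shown, rounded to 4 significant figures, across the worked steps — the whole derivation carries full precision from start to finish. Exactly one rounding goes into each reported value. The derived quantities are re-derived at full precision (LOI, the yield, glass mass, the totals, the five compositions) using the weight values on 702.5 g of glass as set out in the problem or answer text.
Per-oxide mass from batch:
  CaO: 81.15·0.5548 = 45.02 g
  Na2O: 11.26·0.1142 = 1.286 g
  SiO2: 11.26·0.6767 + 481.3·0.9950 = 486.5 g
  Al2O3: 11.26·0.1961 + 481.3·0.003000 + 35.73·0.9960 = 39.24 g
  TiO2: 131.7·0.9901 = 130.4 g
LOI: 131.7·0.009900 + 11.26·0.01300 + 481.3·0.002000 + 35.73·0.004000 + 81.15·0.4452 = 38.68 g
Net of LOI, the glass mass = 741.1 − 38.68 = 702.5 g (= the summed oxide contributions)
oxide / glass × 100 gives the wt %

Glass mass = 702.5 g (batch 741.1 − LOI 38.68).
Composition: CaO 6.409%, Na2O 0.1831%, SiO2 69.26%, Al2O3 5.586%, TiO2 18.56%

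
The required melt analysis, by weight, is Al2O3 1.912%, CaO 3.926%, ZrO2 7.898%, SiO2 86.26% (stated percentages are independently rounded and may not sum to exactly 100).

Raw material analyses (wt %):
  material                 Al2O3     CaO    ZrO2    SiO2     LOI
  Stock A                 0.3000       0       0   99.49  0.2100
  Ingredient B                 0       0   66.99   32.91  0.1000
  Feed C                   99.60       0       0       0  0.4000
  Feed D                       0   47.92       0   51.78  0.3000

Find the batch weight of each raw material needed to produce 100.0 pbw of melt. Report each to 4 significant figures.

Batch per 100.0 pbw melt:
  Stock A: 78.54 pbw
  Ingredient B: 11.79 pbw
  Feed C: 1.683 pbw
  Feed D: 8.193 pbw
Total batch = 100.2 pbw; LOI loss = 0.2080 pbw; yield = 99.79%

Values along the way are shown (rounded to 4 significant figures) at each printed step. The working math keeps full precision all the way through — every reported figure is rounded only once — the derived quantities are recomputed starting from the weights per 100.0 pbw of glass at exact precision (the totals, the yield, ignition loss, glass mass, four oxide percentages) as quoted within either problem or answer.
Per-oxide target masses for 100.0 pbw melt:
  Al2O3: 1.912% × 100.0 = 1.912 pbw
  CaO: 3.926% × 100.0 = 3.926 pbw
  ZrO2: 7.898% × 100.0 = 7.898 pbw
  SiO2: 86.26% × 100.0 = 86.26 pbw
Sums-versus-targets review given the weights on record, under the basis named above (summed amounts equal target values given rounding of the digits):
  Al2O3: 78.54·0.003000 + 1.683·0.9960 = 1.912 pbw (target 1.912 pbw)
  CaO: 8.193·0.4792 = 3.926 pbw (target 3.926 pbw)
  ZrO2: 11.79·0.6699 = 7.898 pbw (target 7.898 pbw)
  SiO2: 78.54·0.9949 + 11.79·0.3291 + 8.193·0.5178 = 86.26 pbw (target 86.26 pbw)
Glass-mass bookkeeping: batch total minus LOI = 100.0 pbw (summing oxide targets gives 100.0 pbw; versus the stated basis of 100.0 pbw — any gap is answer rounding).
Whole-batch sum: Σ batch = 100.2 pbw; the LOI term Σ batch·LOI equals 0.2080 pbw; yield, glass over the total, = 99.79%.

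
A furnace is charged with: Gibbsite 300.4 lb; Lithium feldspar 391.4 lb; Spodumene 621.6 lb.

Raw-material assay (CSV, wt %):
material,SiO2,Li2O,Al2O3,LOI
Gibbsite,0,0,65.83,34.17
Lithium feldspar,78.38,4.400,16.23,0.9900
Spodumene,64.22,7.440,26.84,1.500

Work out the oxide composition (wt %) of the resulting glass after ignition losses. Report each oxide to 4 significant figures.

The whole derivation carries full float precision through every step; rounding to four significant figures governs each mid-chain value as printed; every reported number is rounded only once; the derived quantities, including the yield, LOI, glass mass, three oxide percentages, totals, are rebuilt using the weight values per 1198 lb of glass at full float precision exactly as printed in the question or the answer.
Mass of each oxide from the mix:
  SiO2: 391.4·0.7838 + 621.6·0.6422 = 706.0 lb
  Li2O: 391.4·0.04400 + 621.6·0.07440 = 63.47 lb
  Al2O3: 300.4·0.6583 + 391.4·0.1623 + 621.6·0.2684 = 428.1 lb
LOI: 300.4·0.3417 + 391.4·0.009900 + 621.6·0.01500 = 115.8 lb
The glass mass, total less LOI, = 1313 − 115.8 = 1198 lb (consistent with Σ oxide mass)
wt % = oxide mass / glass mass × 100

Glass mass = 1198 lb (batch 1313 − LOI 115.8).
Composition: SiO2 58.95%, Li2O 5.300%, Al2O3 35.75%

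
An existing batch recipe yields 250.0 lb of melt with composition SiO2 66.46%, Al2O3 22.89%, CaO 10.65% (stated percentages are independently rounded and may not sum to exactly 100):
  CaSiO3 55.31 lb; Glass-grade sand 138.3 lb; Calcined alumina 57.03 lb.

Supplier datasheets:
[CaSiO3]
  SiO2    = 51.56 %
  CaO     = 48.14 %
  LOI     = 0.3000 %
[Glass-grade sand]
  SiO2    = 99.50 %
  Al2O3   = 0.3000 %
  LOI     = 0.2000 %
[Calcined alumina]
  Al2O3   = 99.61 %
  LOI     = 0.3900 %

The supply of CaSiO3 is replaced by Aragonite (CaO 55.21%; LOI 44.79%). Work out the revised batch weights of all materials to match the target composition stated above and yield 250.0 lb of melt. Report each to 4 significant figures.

Each numeric step keeps exact precision from first step to last. Values along the way are displayed, with 4-significant-digit rounding, between the steps; every reported number is rounded only once; all derived quantities, which include yield, ignition loss, the three compositions, net glass mass, the totals, are carried in exact precision, as quoted within the problem or answer text, using the weight values on 250.0 lb of glass.
Target oxide masses per 250.0 lb melt:
  SiO2: 66.46% × 250.0 = 166.2 lb
  Al2O3: 22.89% × 250.0 = 57.22 lb
  CaO: 10.65% × 250.0 = 26.62 lb
A balance pass over the oxides, given the weights on record, at the basis given (each sum matches its target mass modulo rounding of the values):
  SiO2: 167.0·0.9950 = 166.2 lb (target 166.2 lb)
  Al2O3: 167.0·0.003000 + 56.95·0.9961 = 57.23 lb (target 57.22 lb)
  CaO: 48.22·0.5521 = 26.62 lb (target 26.62 lb)
Glass-mass closure: batch total minus LOI = 250.0 lb (oxide target masses add up to 250.0 lb; basis as stated: 250.0 lb — deltas are rounding alone).
Adding the batch up: Σ batch = 272.2 lb; LOI removed, Σ of batch·LOI: 22.15 lb; the yield ratio, glass ÷ batch: 91.86%.

Revised batch per 250.0 lb melt:
  Aragonite: 48.22 lb
  Glass-grade sand: 167.0 lb
  Calcined alumina: 56.95 lb
Total batch = 272.2 lb; LOI loss = 22.15 lb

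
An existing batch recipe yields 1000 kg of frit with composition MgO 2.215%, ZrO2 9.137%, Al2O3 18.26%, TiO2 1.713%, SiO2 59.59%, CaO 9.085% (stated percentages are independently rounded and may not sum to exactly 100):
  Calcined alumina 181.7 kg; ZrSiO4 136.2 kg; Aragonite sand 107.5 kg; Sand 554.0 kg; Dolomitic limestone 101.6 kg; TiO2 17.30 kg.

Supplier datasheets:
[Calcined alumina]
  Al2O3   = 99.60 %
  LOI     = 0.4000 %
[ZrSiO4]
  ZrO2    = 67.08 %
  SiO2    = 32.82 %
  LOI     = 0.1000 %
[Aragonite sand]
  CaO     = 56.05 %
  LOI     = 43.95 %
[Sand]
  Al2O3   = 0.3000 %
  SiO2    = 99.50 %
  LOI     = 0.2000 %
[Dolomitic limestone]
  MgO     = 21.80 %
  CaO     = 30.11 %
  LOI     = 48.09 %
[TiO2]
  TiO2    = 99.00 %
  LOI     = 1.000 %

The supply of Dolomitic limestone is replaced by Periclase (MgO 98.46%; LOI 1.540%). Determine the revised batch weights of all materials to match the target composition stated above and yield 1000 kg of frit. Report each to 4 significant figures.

Revised batch per 1000 kg frit:
  Calcined alumina: 181.7 kg
  ZrSiO4: 136.2 kg
  Aragonite sand: 162.1 kg
  Sand: 554.0 kg
  Periclase: 22.50 kg
  TiO2: 17.30 kg
Total batch = 1074 kg; LOI loss = 73.73 kg

In-progress results are printed (rounded to four significant figures) between the steps — the working math carries full float precision from first step to last; each reported result takes a single rounding — the derived quantities are carried starting from the weights on 1000 kg of glass at exact precision (six oxide percentages, the yield, ignition loss, net glass mass, the totals) as they appear in the problem or the answer.
Target masses of each oxide per 1000 kg frit:
  MgO: 2.215% × 1000 = 22.15 kg
  ZrO2: 9.137% × 1000 = 91.37 kg
  Al2O3: 18.26% × 1000 = 182.6 kg
  TiO2: 1.713% × 1000 = 17.13 kg
  SiO2: 59.59% × 1000 = 595.9 kg
  CaO: 9.085% × 1000 = 90.85 kg
Verifying the oxide balance applying the batch weights above, per the basis as stated (sums match the target masses exact up to rounding of places):
  MgO: 22.50·0.9846 = 22.15 kg (target 22.15 kg)
  ZrO2: 136.2·0.6708 = 91.36 kg (target 91.37 kg)
  Al2O3: 181.7·0.9960 + 554.0·0.003000 = 182.6 kg (target 182.6 kg)
  TiO2: 17.30·0.9900 = 17.13 kg (target 17.13 kg)
  SiO2: 136.2·0.3282 + 554.0·0.9950 = 595.9 kg (target 595.9 kg)
  CaO: 162.1·0.5605 = 90.86 kg (target 90.85 kg)
Glass-mass bookkeeping: Σ batch − LOI loss = 1000 kg (the Σ of target masses is 1000 kg; against the stated basis, 1000 kg — a pure rounding effect).
Batch total: Σ batch = 1074 kg; LOI loss = Σ batch·LOI = 73.73 kg; yield: glass divided by total = 93.13%.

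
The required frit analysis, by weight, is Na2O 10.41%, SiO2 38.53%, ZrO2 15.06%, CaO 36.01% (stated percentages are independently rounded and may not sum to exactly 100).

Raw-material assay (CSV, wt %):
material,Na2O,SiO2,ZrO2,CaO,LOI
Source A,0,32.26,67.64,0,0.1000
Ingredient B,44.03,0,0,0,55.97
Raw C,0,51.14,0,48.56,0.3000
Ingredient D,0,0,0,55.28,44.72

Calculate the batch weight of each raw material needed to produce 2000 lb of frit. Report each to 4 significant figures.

Batch per 2000 lb frit:
  Source A: 445.3 lb
  Ingredient B: 472.9 lb
  Raw C: 1226 lb
  Ingredient D: 225.9 lb
Total batch = 2370 lb; LOI loss = 369.8 lb; yield = 84.40%

Mid-chain values appear (rounded to 4 significant figures) when written out — every computation maintains exact precision at every stage; every reported value receives exactly one rounding; derived quantities (four oxide percentages, the totals, glass mass, the yield, LOI) are recomputed from the batch weights on 2000 lb of glass in full precision as given in either problem or answer.
Target masses of each oxide per 2000 lb frit:
  Na2O: 10.41% × 2000 = 208.2 lb
  SiO2: 38.53% × 2000 = 770.6 lb
  ZrO2: 15.06% × 2000 = 301.2 lb
  CaO: 36.01% × 2000 = 720.2 lb
Oxide-by-oxide audit applying the batch weights above, relative to the basis at hand (oxide sums agree with the targets modulo rounding of the values):
  Na2O: 472.9·0.4403 = 208.2 lb (target 208.2 lb)
  SiO2: 445.3·0.3226 + 1226·0.5114 = 770.6 lb (target 770.6 lb)
  ZrO2: 445.3·0.6764 = 301.2 lb (target 301.2 lb)
  CaO: 1226·0.4856 + 225.9·0.5528 = 720.2 lb (target 720.2 lb)
The glass-mass cross-check: batch total minus LOI = 2000 lb (the Σ of target masses is 2000 lb; versus the stated basis of 2000 lb — differing by rounding only).
Batch grand total — Σ batch = 2370 lb; loss to ignition Σ batch·LOI = 369.8 lb; yield, glass over the total, = 84.40%.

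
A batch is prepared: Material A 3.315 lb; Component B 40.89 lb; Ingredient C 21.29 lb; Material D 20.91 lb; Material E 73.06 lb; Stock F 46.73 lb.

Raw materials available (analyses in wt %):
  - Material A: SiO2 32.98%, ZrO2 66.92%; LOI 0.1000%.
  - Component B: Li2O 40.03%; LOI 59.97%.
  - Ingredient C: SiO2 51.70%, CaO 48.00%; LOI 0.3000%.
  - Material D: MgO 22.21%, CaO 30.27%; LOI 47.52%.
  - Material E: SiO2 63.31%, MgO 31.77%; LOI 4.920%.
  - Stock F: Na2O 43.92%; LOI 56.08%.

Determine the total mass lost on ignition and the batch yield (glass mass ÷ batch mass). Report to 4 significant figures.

LOI loss = 64.33 lb; glass = 141.9 lb; yield = 68.80%

Every computation maintains full float precision at each step; the intermediate values are printed rounded to 4 significant digits between the steps. A single rounding finalizes each reported result. Derived quantities, which include totals, net glass mass, six oxide percentages, yield, ignition loss, are computed in exact precision, as written in the question or the answer, using the weight values on 141.9 lb of glass.
LOI of each material in turn:
  Material A: 3.315 × 0.001000 = 0.003315 lb
  Component B: 40.89 × 0.5997 = 24.52 lb
  Ingredient C: 21.29 × 0.003000 = 0.06387 lb
  Material D: 20.91 × 0.4752 = 9.936 lb
  Material E: 73.06 × 0.04920 = 3.595 lb
  Stock F: 46.73 × 0.5608 = 26.21 lb
Total LOI = 64.33 lb
Glass = batch − LOI = 206.2 − 64.33 = 141.9 lb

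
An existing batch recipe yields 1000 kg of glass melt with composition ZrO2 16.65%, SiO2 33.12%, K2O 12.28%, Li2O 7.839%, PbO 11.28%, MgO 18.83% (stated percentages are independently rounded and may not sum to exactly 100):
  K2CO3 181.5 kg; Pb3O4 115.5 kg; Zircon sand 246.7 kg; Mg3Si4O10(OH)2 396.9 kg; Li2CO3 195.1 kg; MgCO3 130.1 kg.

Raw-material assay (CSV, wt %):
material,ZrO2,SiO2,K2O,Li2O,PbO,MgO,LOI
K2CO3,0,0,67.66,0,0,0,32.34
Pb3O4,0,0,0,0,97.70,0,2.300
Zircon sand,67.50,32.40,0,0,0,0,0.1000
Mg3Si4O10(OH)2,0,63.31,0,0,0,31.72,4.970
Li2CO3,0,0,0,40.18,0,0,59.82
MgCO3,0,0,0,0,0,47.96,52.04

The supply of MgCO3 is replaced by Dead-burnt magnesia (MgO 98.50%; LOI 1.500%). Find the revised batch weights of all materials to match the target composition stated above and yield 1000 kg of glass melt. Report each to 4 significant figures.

Revised batch per 1000 kg glass melt:
  K2CO3: 181.5 kg
  Pb3O4: 115.5 kg
  Zircon sand: 246.7 kg
  Mg3Si4O10(OH)2: 396.9 kg
  Li2CO3: 195.1 kg
  Dead-burnt magnesia: 63.35 kg
Total batch = 1199 kg; LOI loss = 199.0 kg

Exact precision is carried from first step to last; the intermediate values are displayed, rounded to four significant figures, on the page. A single rounding completes each reported figure — all derived quantities, including net glass mass, ignition loss, the yield, the six compositions, the totals, are rebuilt using the weight values per 1000 kg of glass at exact precision, as given in question or answer.
Oxide-by-oxide targets in 1000 kg glass melt:
  ZrO2: 16.65% × 1000 = 166.5 kg
  SiO2: 33.12% × 1000 = 331.2 kg
  K2O: 12.28% × 1000 = 122.8 kg
  Li2O: 7.839% × 1000 = 78.39 kg
  PbO: 11.28% × 1000 = 112.8 kg
  MgO: 18.83% × 1000 = 188.3 kg
Checking each oxide sum with the batch weights as given, at the basis given (summed amounts equal target values given rounding of the digits):
  ZrO2: 246.7·0.6750 = 166.5 kg (target 166.5 kg)
  SiO2: 246.7·0.3240 + 396.9·0.6331 = 331.2 kg (target 331.2 kg)
  K2O: 181.5·0.6766 = 122.8 kg (target 122.8 kg)
  Li2O: 195.1·0.4018 = 78.39 kg (target 78.39 kg)
  PbO: 115.5·0.9770 = 112.8 kg (target 112.8 kg)
  MgO: 396.9·0.3172 + 63.35·0.9850 = 188.3 kg (target 188.3 kg)
Glass-mass sanity pass: total charge less LOI = 1000 kg (targets for the oxides total 1000 kg; against the stated basis, 1000 kg — differing by rounding only).
Batch grand total — Σ batch = 1199 kg; loss to ignition Σ batch·LOI = 199.0 kg; as yield: glass ÷ batch → 83.40%.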